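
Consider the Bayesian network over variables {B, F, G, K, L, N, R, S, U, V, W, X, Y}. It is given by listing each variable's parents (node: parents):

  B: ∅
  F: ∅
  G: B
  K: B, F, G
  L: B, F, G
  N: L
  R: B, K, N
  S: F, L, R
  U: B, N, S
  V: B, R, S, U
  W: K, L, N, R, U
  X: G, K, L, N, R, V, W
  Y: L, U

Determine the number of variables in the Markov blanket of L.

12

Pa(L) = {B, F, G}.
Ch(L) = {N, S, W, X, Y}.
For each child, the remaining parents (spouses of L):
  N: no additional parents.
  parents(S) \ {L} = {F, R}.
  W's other parents are K, N, R, U.
  X's other parents are G, K, N, R, V, W.
  parents(Y) \ {L} = {U}.
MB(L) = {B, F, G, K, N, R, S, U, V, W, X, Y}, which has 12 nodes.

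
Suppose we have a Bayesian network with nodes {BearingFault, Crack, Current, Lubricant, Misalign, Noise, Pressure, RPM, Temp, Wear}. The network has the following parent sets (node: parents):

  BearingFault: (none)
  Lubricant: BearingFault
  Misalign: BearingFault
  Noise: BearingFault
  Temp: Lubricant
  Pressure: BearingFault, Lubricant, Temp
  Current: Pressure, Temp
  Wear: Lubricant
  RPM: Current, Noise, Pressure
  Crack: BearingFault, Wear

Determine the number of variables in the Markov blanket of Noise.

4

A node's Markov blanket = Pa ∪ Ch ∪ (parents of Ch other than the node itself).
Noise has child RPM.
Noise's parents: BearingFault.
Co-parents of Noise (other parents of its children):
  parents(RPM) \ {Noise} = {Current, Pressure}.
MB(Noise) = {BearingFault, Current, Pressure, RPM}, which has 4 nodes.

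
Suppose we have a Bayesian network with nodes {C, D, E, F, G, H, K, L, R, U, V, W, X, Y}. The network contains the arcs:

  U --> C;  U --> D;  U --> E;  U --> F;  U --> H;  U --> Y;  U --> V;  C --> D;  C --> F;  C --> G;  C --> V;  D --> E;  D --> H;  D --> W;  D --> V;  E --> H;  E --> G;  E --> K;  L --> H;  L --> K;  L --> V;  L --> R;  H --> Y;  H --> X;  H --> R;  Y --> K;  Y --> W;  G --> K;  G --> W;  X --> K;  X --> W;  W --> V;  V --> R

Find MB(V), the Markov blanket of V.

V has child R.
V has parents C, D, L, U, W.
For each child, the remaining parents (spouses of V):
  R: H, L
MB(V) = {C, D, H, L, R, U, W}.

{C, D, H, L, R, U, W}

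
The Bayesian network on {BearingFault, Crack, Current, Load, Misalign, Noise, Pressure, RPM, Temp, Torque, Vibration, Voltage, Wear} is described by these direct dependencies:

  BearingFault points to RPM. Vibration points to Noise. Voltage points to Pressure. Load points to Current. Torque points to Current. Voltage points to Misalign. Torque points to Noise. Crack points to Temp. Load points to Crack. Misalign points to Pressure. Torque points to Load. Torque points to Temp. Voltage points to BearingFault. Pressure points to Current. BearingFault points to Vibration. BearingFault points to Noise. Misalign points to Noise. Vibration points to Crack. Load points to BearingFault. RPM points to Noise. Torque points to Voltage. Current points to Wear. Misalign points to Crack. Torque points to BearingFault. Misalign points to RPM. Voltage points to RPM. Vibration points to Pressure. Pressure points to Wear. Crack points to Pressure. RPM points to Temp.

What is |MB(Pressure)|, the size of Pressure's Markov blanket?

8

By definition, MB(Pressure) is built from Pressure's parents, Pressure's children, and the co-parents of Pressure.
Pressure has parents Crack, Misalign, Vibration, Voltage.
Children of Pressure: Current, Wear.
Co-parents of Pressure (other parents of its children):
  Current also has parents Load, Torque.
  parents(Wear) \ {Pressure} = {Current}.
MB(Pressure) = {Crack, Current, Load, Misalign, Torque, Vibration, Voltage, Wear}, which has 8 nodes.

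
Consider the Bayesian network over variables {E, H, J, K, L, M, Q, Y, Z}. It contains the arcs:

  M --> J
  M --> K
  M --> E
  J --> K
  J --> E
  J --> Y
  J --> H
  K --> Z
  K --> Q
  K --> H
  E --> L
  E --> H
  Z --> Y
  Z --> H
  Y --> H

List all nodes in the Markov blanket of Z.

{E, H, J, K, Y}

Pa(Z) = {K}.
Z's children: H, Y.
For each child, the remaining parents (spouses of Z):
  Y's other parent is J.
  parents(H) \ {Z} = {E, J, K, Y}.
Taking the union gives {E, H, J, K, Y}.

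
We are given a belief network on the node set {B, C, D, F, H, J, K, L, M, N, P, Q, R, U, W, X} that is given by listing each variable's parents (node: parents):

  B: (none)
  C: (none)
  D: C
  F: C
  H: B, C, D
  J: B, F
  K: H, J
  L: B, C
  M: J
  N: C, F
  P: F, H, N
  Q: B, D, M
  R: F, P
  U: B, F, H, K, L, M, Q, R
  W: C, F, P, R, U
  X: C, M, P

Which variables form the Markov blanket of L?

The Markov blanket of a node is its parents, its children, and the other parents of its children.
Parents of L: B, C.
L has child U.
Parents of each child, excluding L:
  U: B, F, H, K, M, Q, R
Taking the union gives {B, C, F, H, K, M, Q, R, U}.

{B, C, F, H, K, M, Q, R, U}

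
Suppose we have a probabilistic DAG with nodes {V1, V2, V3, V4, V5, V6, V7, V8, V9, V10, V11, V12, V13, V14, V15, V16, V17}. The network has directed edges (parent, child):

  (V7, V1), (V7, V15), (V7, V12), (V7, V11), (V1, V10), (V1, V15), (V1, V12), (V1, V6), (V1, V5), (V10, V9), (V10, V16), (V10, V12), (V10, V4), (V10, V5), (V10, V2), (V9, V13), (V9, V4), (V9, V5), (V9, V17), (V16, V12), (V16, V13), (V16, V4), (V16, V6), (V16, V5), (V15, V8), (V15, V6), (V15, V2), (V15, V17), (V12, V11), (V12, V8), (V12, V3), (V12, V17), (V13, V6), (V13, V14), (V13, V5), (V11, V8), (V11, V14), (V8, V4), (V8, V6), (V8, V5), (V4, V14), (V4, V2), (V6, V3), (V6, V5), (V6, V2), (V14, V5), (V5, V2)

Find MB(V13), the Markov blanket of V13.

V13's parents: V9, V16.
V13 has children V5, V6, V14.
Co-parents of V13 (other parents of its children):
  V6 also has parents V1, V8, V15, V16.
  parents(V14) \ {V13} = {V4, V11}.
  V5's other parents are V1, V6, V8, V9, V10, V14, V16.
MB(V13) = {V1, V4, V5, V6, V8, V9, V10, V11, V14, V15, V16}.

{V1, V4, V5, V6, V8, V9, V10, V11, V14, V15, V16}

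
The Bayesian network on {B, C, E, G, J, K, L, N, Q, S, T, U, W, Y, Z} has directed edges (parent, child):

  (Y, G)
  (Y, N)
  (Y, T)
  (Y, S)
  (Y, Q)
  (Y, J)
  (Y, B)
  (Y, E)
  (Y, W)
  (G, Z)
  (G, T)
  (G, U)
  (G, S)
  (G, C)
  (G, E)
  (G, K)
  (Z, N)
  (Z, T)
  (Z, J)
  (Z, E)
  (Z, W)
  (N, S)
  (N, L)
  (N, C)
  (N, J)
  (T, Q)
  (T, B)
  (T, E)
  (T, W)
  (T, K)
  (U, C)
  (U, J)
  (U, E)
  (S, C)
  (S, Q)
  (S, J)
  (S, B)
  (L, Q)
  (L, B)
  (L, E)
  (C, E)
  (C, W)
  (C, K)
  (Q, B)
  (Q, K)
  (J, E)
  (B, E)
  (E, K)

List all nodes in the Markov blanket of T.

Pa(T) = {G, Y, Z}.
T has children B, E, K, Q, W.
Co-parents of T (other parents of its children):
  Q: L, S, Y
  B: L, Q, S, Y
  E: B, C, G, J, L, U, Y, Z
  W: C, Y, Z
  K: C, E, G, Q
Taking the union gives {B, C, E, G, J, K, L, Q, S, U, W, Y, Z}.

{B, C, E, G, J, K, L, Q, S, U, W, Y, Z}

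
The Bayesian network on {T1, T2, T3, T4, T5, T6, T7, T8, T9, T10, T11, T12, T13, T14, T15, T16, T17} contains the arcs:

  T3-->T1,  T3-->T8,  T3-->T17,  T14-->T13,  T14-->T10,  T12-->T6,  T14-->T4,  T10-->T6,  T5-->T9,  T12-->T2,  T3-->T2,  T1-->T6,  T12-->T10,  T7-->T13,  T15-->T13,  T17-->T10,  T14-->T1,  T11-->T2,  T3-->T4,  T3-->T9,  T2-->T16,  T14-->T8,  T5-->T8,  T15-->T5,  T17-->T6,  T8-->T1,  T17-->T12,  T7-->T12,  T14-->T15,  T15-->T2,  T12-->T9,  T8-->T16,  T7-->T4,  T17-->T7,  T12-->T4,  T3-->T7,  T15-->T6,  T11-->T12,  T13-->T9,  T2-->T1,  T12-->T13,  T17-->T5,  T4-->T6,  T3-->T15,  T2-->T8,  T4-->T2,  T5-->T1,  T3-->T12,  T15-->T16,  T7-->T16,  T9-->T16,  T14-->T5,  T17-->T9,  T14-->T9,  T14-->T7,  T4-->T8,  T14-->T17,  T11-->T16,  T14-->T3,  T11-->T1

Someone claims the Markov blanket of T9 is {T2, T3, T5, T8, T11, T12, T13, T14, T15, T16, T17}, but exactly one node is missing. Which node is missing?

T7

T9's children: T16.
Pa(T9) = {T3, T5, T12, T13, T14, T17}.
Parents of each child, excluding T9:
  T16: T2, T7, T8, T11, T15
MB(T9) = {T2, T3, T5, T7, T8, T11, T12, T13, T14, T15, T16, T17}.
Comparing with the claimed set, T7 is missing.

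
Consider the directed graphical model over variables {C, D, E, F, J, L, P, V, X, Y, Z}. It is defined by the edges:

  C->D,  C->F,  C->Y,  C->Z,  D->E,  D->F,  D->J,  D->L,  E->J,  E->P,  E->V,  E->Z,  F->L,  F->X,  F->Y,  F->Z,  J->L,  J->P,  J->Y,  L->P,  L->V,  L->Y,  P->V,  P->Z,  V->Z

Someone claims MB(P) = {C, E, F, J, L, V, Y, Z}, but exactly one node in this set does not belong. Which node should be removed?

A node's Markov blanket = Pa ∪ Ch ∪ (parents of Ch other than the node itself).
P's children: V, Z.
Parents of P: E, J, L.
For each child, the remaining parents (spouses of P):
  parents(V) \ {P} = {E, L}.
  parents(Z) \ {P} = {C, E, F, V}.
MB(P) = {C, E, F, J, L, V, Z}.
Y is neither a parent, child, nor co-parent of P, so it does not belong.

Y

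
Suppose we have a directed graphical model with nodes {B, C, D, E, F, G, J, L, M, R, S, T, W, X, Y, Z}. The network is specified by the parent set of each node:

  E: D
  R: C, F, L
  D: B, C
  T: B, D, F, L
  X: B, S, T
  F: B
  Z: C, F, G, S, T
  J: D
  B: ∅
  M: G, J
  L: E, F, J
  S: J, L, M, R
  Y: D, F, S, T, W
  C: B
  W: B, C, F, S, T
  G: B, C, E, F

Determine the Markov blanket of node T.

By definition, MB(T) is built from T's parents, T's children, and the co-parents of T.
Pa(T) = {B, D, F, L}.
T has children W, X, Y, Z.
For each child, the remaining parents (spouses of T):
  W also has parents B, C, F, S.
  parents(X) \ {T} = {B, S}.
  Y also has parents D, F, S, W.
  Z's other parents are C, F, G, S.
MB(T) = {B, C, D, F, G, L, S, W, X, Y, Z}.

{B, C, D, F, G, L, S, W, X, Y, Z}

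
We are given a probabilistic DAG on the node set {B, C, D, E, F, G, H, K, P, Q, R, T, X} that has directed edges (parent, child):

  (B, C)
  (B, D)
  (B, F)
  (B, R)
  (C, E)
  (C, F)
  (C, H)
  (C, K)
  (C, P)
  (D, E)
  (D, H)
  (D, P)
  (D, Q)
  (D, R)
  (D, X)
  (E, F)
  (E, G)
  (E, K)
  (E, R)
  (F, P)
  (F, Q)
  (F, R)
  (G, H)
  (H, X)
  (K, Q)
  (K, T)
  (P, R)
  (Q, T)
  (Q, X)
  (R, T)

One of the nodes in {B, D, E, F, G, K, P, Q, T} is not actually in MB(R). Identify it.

A node's Markov blanket = Pa ∪ Ch ∪ (parents of Ch other than the node itself).
R has parents B, D, E, F, P.
Children of R: T.
Parents of each child, excluding R:
  parents(T) \ {R} = {K, Q}.
MB(R) = {B, D, E, F, K, P, Q, T}.
G is neither a parent, child, nor co-parent of R, so it does not belong.

G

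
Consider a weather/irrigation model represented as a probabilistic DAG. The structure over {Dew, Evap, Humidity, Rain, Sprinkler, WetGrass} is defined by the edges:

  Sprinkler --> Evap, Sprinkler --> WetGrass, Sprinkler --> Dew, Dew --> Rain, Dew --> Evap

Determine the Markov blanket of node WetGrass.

{Sprinkler}

Parents of WetGrass: Sprinkler.
Ch(WetGrass) = {}.
With no children, WetGrass has no spouses; the co-parent set is empty.
MB(WetGrass) = {Sprinkler}.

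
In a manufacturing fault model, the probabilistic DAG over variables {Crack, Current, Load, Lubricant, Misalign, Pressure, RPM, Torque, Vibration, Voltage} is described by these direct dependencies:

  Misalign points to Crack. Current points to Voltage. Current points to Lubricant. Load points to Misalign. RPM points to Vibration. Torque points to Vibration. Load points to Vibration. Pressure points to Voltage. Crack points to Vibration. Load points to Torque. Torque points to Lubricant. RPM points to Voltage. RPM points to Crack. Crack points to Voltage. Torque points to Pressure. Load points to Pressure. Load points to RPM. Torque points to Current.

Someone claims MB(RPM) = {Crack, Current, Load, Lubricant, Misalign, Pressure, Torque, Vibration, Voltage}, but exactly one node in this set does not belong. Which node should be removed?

Lubricant

Pa(RPM) = {Load}.
RPM's children: Crack, Vibration, Voltage.
For each child, the remaining parents (spouses of RPM):
  Crack: Misalign
  Vibration: Crack, Load, Torque
  Voltage: Crack, Current, Pressure
MB(RPM) = {Crack, Current, Load, Misalign, Pressure, Torque, Vibration, Voltage}.
Lubricant is neither a parent, child, nor co-parent of RPM, so it does not belong.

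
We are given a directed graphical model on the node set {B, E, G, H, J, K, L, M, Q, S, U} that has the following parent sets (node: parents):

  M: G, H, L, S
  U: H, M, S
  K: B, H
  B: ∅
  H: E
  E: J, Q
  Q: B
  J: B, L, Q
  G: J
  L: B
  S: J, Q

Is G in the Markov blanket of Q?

No

A node's Markov blanket = Pa ∪ Ch ∪ (parents of Ch other than the node itself).
Q's children: E, J, S.
Q's parents: B.
For each child, the remaining parents (spouses of Q):
  parents(J) \ {Q} = {B, L}.
  E also has parent J.
  S's other parent is J.
MB(Q) = {B, E, J, L, S}; G is not in this set.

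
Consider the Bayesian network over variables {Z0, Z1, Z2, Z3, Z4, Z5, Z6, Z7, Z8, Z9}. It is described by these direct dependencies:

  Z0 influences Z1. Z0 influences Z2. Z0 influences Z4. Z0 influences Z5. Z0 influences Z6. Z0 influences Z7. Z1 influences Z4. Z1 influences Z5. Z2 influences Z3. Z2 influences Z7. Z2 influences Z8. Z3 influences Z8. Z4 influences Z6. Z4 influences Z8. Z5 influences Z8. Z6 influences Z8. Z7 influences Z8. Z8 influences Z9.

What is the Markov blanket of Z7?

Pa(Z7) = {Z0, Z2}.
Z7's children: Z8.
Co-parents of Z7 (other parents of its children):
  Z8: Z2, Z3, Z4, Z5, Z6
MB(Z7) = {Z0, Z2, Z3, Z4, Z5, Z6, Z8}.

{Z0, Z2, Z3, Z4, Z5, Z6, Z8}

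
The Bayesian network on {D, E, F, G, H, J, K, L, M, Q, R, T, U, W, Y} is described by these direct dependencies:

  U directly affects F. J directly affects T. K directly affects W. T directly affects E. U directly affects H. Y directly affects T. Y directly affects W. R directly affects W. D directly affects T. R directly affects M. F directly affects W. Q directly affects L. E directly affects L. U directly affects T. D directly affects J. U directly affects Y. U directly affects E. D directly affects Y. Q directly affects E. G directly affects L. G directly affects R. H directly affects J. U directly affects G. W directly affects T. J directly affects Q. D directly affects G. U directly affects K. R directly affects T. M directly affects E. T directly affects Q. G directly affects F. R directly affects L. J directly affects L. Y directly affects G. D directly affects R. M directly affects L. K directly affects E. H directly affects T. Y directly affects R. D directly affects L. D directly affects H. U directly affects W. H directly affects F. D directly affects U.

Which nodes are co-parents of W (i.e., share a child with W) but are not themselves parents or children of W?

{D, H, J}

Children of W: T.
  T's other parents are D, H, J, R, U, Y.
Excluding nodes already adjacent to W (F, K, R, T, U, Y), the co-parent-only contribution is {D, H, J}.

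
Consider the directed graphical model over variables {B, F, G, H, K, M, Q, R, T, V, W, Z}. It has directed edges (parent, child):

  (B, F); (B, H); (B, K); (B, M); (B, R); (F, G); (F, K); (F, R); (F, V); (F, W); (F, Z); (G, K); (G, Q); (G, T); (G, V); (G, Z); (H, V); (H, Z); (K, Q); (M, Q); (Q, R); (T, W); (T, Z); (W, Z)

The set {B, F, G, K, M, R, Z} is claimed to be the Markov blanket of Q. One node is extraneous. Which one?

Z

Q has parents G, K, M.
Q's children: R.
Parents of each child, excluding Q:
  R also has parents B, F.
MB(Q) = {B, F, G, K, M, R}.
Z is neither a parent, child, nor co-parent of Q, so it does not belong.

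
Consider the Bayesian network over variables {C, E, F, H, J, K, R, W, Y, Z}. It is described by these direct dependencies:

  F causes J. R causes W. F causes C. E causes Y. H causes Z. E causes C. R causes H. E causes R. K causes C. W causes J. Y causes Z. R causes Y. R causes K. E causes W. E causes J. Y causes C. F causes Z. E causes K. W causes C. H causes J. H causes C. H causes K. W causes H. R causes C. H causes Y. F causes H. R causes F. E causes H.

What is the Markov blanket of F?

A node's Markov blanket = Pa ∪ Ch ∪ (parents of Ch other than the node itself).
F's parents: R.
F has children C, H, J, Z.
Other parents of F's children:
  parents(H) \ {F} = {E, R, W}.
  J also has parents E, H, W.
  Z also has parents H, Y.
  C's other parents are E, H, K, R, W, Y.
Taking the union gives {C, E, H, J, K, R, W, Y, Z}.

{C, E, H, J, K, R, W, Y, Z}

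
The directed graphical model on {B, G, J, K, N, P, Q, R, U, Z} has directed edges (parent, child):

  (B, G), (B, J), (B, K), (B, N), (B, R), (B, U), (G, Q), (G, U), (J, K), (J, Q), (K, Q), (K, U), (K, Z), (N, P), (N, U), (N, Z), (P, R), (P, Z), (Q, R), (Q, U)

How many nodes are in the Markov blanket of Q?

By definition, MB(Q) is built from Q's parents, Q's children, and the co-parents of Q.
Q's children: R, U.
Parents of Q: G, J, K.
For each child, the remaining parents (spouses of Q):
  R also has parents B, P.
  parents(U) \ {Q} = {B, G, K, N}.
MB(Q) = {B, G, J, K, N, P, R, U}, which has 8 nodes.

8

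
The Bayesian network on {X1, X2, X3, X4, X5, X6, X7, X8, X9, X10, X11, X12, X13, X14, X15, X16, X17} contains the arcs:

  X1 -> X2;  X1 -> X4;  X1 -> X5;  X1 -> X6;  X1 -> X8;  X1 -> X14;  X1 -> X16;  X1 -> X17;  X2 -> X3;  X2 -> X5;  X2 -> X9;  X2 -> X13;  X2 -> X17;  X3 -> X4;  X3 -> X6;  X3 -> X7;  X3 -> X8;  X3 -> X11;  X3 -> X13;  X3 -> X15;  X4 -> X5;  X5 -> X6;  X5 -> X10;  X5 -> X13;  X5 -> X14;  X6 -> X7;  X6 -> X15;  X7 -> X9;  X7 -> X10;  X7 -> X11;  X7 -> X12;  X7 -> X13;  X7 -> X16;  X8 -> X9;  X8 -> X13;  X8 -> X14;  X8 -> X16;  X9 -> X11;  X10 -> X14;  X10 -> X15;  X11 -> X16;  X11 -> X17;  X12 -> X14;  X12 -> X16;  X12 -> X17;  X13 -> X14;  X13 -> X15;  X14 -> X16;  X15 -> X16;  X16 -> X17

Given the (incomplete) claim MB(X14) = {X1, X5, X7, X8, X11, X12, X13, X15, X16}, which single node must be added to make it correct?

X10

Recall MB(v) = parents ∪ children ∪ spouses, where spouses are the other parents of v's children.
X14 has child X16.
X14's parents: X1, X5, X8, X10, X12, X13.
For each child, the remaining parents (spouses of X14):
  X16: X1, X7, X8, X11, X12, X15
MB(X14) = {X1, X5, X7, X8, X10, X11, X12, X13, X15, X16}.
Comparing with the claimed set, X10 is missing.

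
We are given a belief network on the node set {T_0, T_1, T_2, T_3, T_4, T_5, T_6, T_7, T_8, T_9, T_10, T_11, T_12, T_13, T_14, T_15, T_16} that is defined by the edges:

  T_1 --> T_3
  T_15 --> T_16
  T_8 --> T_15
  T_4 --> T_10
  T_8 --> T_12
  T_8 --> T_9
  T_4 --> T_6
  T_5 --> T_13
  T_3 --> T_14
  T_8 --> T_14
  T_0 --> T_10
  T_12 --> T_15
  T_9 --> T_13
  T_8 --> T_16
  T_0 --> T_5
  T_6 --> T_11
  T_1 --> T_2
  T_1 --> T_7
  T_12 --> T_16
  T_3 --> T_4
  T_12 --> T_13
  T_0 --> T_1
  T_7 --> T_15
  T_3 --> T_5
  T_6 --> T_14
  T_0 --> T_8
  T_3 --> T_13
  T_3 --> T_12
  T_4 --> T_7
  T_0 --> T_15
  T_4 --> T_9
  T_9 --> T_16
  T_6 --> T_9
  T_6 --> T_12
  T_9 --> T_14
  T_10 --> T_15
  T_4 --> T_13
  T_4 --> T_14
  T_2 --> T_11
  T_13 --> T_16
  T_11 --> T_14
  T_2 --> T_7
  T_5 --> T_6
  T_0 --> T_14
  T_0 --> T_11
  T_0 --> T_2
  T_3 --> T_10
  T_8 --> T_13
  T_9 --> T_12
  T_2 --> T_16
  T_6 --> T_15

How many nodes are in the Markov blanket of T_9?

The Markov blanket of a node is its parents, its children, and the other parents of its children.
Children of T_9: T_12, T_13, T_14, T_16.
T_9 has parents T_4, T_6, T_8.
Other parents of T_9's children:
  T_12: T_3, T_6, T_8
  T_13: T_3, T_4, T_5, T_8, T_12
  T_14: T_0, T_3, T_4, T_6, T_8, T_11
  T_16: T_2, T_8, T_12, T_13, T_15
MB(T_9) = {T_0, T_2, T_3, T_4, T_5, T_6, T_8, T_11, T_12, T_13, T_14, T_15, T_16}, which has 13 nodes.

13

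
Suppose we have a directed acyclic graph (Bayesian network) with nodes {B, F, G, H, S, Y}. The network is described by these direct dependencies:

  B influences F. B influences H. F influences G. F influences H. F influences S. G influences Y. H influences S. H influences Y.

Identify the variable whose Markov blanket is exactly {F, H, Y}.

The target node must have every member of {F, H, Y} as a parent, child, or co-parent, and no others.
Parents of G: F; children: Y; co-parents: H.
These exactly cover the given set, so the node is G.

G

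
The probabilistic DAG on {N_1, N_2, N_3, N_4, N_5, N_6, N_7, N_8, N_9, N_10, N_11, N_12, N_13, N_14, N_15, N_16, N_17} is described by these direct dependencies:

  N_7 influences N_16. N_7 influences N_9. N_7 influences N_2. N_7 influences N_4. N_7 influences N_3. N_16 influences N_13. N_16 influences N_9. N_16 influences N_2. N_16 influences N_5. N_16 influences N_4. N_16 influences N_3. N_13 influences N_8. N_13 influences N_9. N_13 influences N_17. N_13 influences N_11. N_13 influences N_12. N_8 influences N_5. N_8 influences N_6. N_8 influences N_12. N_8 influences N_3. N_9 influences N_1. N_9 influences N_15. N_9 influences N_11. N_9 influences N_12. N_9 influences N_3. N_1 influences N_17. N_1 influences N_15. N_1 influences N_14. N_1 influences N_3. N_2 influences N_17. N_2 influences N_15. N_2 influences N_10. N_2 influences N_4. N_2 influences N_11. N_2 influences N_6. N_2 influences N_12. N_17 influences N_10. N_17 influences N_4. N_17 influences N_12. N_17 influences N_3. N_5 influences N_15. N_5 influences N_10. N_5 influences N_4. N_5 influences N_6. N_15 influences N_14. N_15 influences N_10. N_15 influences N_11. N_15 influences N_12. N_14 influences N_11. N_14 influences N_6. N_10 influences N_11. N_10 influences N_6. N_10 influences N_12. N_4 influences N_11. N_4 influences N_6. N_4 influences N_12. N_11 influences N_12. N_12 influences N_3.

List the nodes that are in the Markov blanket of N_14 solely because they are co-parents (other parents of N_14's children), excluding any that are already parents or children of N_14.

{N_2, N_4, N_5, N_8, N_9, N_10, N_13}

Children of N_14: N_6, N_11.
  N_11's other parents are N_2, N_4, N_9, N_10, N_13, N_15.
  N_6 also has parents N_2, N_4, N_5, N_8, N_10.
Excluding nodes already adjacent to N_14 (N_1, N_6, N_11, N_15), the co-parent-only contribution is {N_2, N_4, N_5, N_8, N_9, N_10, N_13}.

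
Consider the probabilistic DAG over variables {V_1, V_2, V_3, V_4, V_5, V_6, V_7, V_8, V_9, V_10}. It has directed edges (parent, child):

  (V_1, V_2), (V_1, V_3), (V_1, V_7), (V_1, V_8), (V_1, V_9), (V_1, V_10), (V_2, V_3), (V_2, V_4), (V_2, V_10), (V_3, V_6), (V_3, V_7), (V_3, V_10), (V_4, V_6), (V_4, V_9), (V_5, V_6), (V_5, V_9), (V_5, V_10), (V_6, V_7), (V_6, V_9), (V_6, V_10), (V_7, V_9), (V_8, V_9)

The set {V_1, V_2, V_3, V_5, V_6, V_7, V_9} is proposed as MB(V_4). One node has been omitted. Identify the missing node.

V_8

V_4's parents: V_2.
Ch(V_4) = {V_6, V_9}.
Co-parents of V_4 (other parents of its children):
  V_6: V_3, V_5
  V_9: V_1, V_5, V_6, V_7, V_8
MB(V_4) = {V_1, V_2, V_3, V_5, V_6, V_7, V_8, V_9}.
Comparing with the claimed set, V_8 is missing.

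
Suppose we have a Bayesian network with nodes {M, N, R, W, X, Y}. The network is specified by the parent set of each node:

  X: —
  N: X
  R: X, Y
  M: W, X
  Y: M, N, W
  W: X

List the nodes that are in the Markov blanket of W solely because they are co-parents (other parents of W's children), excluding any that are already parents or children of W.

Children of W: M, Y.
  M: X
  Y: M, N
Excluding nodes already adjacent to W (M, X, Y), the co-parent-only contribution is {N}.

{N}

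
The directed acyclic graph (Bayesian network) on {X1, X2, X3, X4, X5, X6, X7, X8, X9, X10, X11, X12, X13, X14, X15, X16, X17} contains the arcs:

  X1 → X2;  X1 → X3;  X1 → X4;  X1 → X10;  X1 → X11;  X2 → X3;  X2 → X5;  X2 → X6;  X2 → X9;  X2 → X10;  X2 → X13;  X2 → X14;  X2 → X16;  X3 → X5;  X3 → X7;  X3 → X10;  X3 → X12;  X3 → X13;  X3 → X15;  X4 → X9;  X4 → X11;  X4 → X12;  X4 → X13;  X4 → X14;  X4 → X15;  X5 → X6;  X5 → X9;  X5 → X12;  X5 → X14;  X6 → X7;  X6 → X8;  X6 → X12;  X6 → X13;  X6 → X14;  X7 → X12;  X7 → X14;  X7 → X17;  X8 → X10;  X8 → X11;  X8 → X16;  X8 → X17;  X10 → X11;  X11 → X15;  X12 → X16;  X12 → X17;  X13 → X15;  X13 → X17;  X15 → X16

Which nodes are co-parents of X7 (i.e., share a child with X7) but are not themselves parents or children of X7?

Children of X7: X12, X14, X17.
  X12: X3, X4, X5, X6
  X14: X2, X4, X5, X6
  X17: X8, X12, X13
Excluding nodes already adjacent to X7 (X3, X6, X12, X14, X17), the co-parent-only contribution is {X2, X4, X5, X8, X13}.

{X2, X4, X5, X8, X13}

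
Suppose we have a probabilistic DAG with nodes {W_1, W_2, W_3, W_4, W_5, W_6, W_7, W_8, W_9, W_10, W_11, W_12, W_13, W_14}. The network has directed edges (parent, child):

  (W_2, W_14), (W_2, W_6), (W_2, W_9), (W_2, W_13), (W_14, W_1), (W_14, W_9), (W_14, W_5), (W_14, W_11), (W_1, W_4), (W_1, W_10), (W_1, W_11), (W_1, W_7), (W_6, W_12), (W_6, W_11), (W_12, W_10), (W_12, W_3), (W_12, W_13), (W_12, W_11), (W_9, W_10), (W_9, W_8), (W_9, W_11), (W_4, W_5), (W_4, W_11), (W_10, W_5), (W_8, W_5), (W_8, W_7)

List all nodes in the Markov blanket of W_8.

Recall MB(v) = parents ∪ children ∪ spouses, where spouses are the other parents of v's children.
W_8 has parent W_9.
Ch(W_8) = {W_5, W_7}.
Other parents of W_8's children:
  W_5: W_4, W_10, W_14
  W_7: W_1
So the Markov blanket of W_8 is {W_1, W_4, W_5, W_7, W_9, W_10, W_14}.

{W_1, W_4, W_5, W_7, W_9, W_10, W_14}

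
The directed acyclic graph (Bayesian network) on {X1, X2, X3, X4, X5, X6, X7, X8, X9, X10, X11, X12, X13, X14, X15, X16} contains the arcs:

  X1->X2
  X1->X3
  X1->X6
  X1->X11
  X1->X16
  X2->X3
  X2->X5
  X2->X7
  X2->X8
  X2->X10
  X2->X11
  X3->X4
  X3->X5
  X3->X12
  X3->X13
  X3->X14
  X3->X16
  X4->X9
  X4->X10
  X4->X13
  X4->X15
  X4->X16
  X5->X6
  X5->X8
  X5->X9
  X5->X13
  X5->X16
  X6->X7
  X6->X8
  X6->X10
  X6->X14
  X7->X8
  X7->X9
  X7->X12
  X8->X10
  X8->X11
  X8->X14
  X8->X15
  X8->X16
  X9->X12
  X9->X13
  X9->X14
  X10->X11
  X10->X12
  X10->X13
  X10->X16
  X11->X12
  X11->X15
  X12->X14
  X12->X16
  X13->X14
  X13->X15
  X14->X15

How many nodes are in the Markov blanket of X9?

11

Pa(X9) = {X4, X5, X7}.
X9 has children X12, X13, X14.
Parents of each child, excluding X9:
  parents(X12) \ {X9} = {X3, X7, X10, X11}.
  X13 also has parents X3, X4, X5, X10.
  parents(X14) \ {X9} = {X3, X6, X8, X12, X13}.
MB(X9) = {X3, X4, X5, X6, X7, X8, X10, X11, X12, X13, X14}, which has 11 nodes.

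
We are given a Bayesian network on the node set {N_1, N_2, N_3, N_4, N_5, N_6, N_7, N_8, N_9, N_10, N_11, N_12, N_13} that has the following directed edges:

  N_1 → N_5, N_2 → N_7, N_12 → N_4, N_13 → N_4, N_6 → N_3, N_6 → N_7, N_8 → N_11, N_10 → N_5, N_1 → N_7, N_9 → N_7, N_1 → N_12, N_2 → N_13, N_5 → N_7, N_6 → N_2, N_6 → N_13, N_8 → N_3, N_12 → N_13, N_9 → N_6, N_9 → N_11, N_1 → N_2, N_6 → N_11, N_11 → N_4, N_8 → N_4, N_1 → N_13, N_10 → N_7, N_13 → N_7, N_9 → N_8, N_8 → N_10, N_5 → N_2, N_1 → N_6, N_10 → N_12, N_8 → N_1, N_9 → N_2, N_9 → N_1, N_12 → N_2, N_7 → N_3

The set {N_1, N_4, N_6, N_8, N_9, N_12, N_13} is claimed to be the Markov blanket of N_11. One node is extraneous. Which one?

N_1

Recall MB(v) = parents ∪ children ∪ spouses, where spouses are the other parents of v's children.
Ch(N_11) = {N_4}.
N_11's parents: N_6, N_8, N_9.
Co-parents of N_11 (other parents of its children):
  parents(N_4) \ {N_11} = {N_8, N_12, N_13}.
MB(N_11) = {N_4, N_6, N_8, N_9, N_12, N_13}.
N_1 is neither a parent, child, nor co-parent of N_11, so it does not belong.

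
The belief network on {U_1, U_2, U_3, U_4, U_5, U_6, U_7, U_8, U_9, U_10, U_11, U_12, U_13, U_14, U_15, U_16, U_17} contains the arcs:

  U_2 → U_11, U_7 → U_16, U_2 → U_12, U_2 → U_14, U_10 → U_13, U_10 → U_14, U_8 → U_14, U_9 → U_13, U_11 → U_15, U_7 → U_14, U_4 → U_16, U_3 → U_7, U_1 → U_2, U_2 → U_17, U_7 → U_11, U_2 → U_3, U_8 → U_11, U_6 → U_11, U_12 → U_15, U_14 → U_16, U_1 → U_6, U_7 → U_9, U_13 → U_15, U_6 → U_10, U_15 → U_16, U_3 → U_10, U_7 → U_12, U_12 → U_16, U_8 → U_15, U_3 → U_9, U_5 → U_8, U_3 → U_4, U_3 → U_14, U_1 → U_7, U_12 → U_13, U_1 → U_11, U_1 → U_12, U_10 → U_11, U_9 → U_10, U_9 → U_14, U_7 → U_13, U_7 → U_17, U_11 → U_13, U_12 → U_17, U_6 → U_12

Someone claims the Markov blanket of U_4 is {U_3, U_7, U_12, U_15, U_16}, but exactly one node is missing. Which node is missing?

U_14

By definition, MB(U_4) is built from U_4's parents, U_4's children, and the co-parents of U_4.
Parents of U_4: U_3.
Children of U_4: U_16.
Other parents of U_4's children:
  parents(U_16) \ {U_4} = {U_7, U_12, U_14, U_15}.
MB(U_4) = {U_3, U_7, U_12, U_14, U_15, U_16}.
Comparing with the claimed set, U_14 is missing.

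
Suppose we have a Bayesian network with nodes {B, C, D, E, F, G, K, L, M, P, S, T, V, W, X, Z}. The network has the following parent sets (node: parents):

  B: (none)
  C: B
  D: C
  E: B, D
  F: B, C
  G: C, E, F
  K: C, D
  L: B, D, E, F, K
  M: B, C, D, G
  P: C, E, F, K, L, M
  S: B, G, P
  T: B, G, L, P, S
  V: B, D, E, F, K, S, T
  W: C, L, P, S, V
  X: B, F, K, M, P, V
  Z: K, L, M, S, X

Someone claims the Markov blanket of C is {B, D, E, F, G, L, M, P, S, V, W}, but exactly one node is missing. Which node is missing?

K

C's children: D, F, G, K, M, P, W.
Pa(C) = {B}.
Co-parents of C (other parents of its children):
  D: —
  F: B
  G: E, F
  K: D
  M: B, D, G
  P: E, F, K, L, M
  W: L, P, S, V
MB(C) = {B, D, E, F, G, K, L, M, P, S, V, W}.
Comparing with the claimed set, K is missing.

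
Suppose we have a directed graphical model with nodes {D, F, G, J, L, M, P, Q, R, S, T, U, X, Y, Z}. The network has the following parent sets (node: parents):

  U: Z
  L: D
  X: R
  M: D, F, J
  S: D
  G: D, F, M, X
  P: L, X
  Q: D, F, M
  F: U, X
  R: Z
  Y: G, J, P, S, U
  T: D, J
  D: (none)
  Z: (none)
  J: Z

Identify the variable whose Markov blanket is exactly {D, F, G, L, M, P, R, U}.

X

The target node must have every member of {D, F, G, L, M, P, R, U} as a parent, child, or co-parent, and no others.
Parents of X: R; children: F, G, P; co-parents: D, F, L, M, U.
These exactly cover the given set, so the node is X.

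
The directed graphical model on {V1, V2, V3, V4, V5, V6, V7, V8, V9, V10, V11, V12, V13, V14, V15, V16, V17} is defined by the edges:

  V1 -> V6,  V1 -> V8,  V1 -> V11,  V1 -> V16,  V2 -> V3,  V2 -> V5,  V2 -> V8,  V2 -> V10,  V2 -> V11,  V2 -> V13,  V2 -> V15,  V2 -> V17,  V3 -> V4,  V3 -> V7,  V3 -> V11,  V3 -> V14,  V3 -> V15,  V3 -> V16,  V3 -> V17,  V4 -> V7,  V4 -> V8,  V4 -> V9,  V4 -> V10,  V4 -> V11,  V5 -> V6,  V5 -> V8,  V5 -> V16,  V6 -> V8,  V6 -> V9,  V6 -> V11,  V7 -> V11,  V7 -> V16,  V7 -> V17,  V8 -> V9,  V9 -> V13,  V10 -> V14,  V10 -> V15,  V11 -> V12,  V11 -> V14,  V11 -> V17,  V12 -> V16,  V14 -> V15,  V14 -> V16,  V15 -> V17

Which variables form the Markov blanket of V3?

A node's Markov blanket = Pa ∪ Ch ∪ (parents of Ch other than the node itself).
V3 has parent V2.
Ch(V3) = {V4, V7, V11, V14, V15, V16, V17}.
Other parents of V3's children:
  V4 has no other parent.
  V7 also has parent V4.
  parents(V11) \ {V3} = {V1, V2, V4, V6, V7}.
  V14's other parents are V10, V11.
  parents(V15) \ {V3} = {V2, V10, V14}.
  V16 also has parents V1, V5, V7, V12, V14.
  V17's other parents are V2, V7, V11, V15.
MB(V3) = {V1, V2, V4, V5, V6, V7, V10, V11, V12, V14, V15, V16, V17}.

{V1, V2, V4, V5, V6, V7, V10, V11, V12, V14, V15, V16, V17}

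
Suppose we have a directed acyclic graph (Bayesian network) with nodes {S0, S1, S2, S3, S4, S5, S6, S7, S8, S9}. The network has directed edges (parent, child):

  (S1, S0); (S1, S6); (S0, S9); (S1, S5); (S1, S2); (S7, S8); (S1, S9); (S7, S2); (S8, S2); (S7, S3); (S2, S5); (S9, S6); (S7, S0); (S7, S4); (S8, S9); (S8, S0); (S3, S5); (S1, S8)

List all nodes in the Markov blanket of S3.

A node's Markov blanket = Pa ∪ Ch ∪ (parents of Ch other than the node itself).
S3's parents: S7.
Children of S3: S5.
Co-parents of S3 (other parents of its children):
  S5: S1, S2
MB(S3) = {S1, S2, S5, S7}.

{S1, S2, S5, S7}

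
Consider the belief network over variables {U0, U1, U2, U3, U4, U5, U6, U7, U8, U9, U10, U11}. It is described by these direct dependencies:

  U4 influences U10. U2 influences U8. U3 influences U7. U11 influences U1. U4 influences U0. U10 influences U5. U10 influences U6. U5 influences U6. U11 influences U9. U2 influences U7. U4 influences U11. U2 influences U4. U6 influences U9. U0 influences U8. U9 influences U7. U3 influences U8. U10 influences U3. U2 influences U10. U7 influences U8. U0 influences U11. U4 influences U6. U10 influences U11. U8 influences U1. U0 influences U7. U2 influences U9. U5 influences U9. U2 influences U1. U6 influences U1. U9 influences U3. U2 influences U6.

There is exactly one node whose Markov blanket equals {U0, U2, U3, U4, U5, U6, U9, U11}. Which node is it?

U10

The target node must have every member of {U0, U2, U3, U4, U5, U6, U9, U11} as a parent, child, or co-parent, and no others.
Parents of U10: U2, U4; children: U3, U5, U6, U11; co-parents: U0, U2, U4, U5, U9.
These exactly cover the given set, so the node is U10.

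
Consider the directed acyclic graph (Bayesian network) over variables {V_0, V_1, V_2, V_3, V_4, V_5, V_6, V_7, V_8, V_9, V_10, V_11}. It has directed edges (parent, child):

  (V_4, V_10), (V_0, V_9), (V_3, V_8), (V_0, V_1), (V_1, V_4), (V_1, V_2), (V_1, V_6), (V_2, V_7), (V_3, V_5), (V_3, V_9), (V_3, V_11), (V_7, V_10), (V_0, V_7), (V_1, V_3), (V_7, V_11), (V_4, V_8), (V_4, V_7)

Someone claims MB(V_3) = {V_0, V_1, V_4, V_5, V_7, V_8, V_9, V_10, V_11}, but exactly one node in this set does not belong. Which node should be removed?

Parents of V_3: V_1.
Ch(V_3) = {V_5, V_8, V_9, V_11}.
Parents of each child, excluding V_3:
  V_5 has no other parent.
  parents(V_8) \ {V_3} = {V_4}.
  V_9's other parent is V_0.
  parents(V_11) \ {V_3} = {V_7}.
MB(V_3) = {V_0, V_1, V_4, V_5, V_7, V_8, V_9, V_11}.
V_10 is neither a parent, child, nor co-parent of V_3, so it does not belong.

V_10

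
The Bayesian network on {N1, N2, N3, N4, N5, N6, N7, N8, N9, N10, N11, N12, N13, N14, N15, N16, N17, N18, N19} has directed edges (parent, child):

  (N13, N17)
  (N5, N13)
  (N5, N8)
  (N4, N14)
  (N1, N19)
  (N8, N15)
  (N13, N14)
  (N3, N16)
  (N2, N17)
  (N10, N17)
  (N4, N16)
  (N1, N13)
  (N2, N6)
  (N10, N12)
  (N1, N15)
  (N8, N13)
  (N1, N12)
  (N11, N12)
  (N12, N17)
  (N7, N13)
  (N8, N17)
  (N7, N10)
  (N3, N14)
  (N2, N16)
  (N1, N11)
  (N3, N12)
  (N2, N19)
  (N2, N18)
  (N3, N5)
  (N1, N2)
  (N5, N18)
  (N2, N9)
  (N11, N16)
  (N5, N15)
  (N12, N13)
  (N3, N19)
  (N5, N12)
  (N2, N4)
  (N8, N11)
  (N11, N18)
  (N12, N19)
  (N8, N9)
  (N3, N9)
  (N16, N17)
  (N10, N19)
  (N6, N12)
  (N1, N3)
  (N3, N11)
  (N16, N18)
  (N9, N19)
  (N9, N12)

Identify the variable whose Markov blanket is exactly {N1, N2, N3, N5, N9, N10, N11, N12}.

The target node must have every member of {N1, N2, N3, N5, N9, N10, N11, N12} as a parent, child, or co-parent, and no others.
Parents of N6: N2; children: N12; co-parents: N1, N3, N5, N9, N10, N11.
These exactly cover the given set, so the node is N6.

N6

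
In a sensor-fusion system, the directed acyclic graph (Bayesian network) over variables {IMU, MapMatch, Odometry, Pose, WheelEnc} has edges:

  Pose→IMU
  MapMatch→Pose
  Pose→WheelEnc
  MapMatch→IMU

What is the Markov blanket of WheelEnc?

{Pose}

WheelEnc's parents: Pose.
WheelEnc's children: none.
With no children, WheelEnc has no spouses; the co-parent set is empty.
So the Markov blanket of WheelEnc is {Pose}.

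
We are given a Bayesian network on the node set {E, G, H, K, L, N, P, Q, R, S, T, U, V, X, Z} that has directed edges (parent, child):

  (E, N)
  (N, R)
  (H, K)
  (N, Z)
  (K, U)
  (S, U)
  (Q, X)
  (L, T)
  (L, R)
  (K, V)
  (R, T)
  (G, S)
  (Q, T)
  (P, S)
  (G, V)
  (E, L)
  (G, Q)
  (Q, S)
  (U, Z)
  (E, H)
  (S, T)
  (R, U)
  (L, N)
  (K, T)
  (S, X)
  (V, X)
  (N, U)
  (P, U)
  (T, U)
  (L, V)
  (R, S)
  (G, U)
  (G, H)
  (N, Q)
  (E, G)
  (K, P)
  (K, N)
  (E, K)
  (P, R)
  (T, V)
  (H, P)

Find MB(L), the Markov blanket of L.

The Markov blanket of a node is its parents, its children, and the other parents of its children.
Ch(L) = {N, R, T, V}.
Pa(L) = {E}.
Parents of each child, excluding L:
  N: E, K
  R: N, P
  T: K, Q, R, S
  V: G, K, T
Taking the union gives {E, G, K, N, P, Q, R, S, T, V}.

{E, G, K, N, P, Q, R, S, T, V}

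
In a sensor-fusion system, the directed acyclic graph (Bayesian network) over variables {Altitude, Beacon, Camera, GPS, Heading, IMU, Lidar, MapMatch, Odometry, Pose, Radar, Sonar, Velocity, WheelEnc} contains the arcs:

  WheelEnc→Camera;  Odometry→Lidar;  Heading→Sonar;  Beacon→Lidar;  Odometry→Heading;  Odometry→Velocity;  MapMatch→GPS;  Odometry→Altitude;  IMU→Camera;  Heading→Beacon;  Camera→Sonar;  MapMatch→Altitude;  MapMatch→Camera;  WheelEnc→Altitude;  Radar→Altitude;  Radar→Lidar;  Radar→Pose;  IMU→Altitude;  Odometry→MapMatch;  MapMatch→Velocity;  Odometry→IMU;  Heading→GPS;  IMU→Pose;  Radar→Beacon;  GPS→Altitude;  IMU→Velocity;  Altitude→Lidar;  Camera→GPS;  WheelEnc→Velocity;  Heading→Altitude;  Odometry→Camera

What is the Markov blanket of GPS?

{Altitude, Camera, Heading, IMU, MapMatch, Odometry, Radar, WheelEnc}

Parents of GPS: Camera, Heading, MapMatch.
Ch(GPS) = {Altitude}.
Other parents of GPS's children:
  parents(Altitude) \ {GPS} = {Heading, IMU, MapMatch, Odometry, Radar, WheelEnc}.
Union: {Camera, Heading, MapMatch} ∪ {Altitude} ∪ {Heading, IMU, MapMatch, Odometry, Radar, WheelEnc} = {Altitude, Camera, Heading, IMU, MapMatch, Odometry, Radar, WheelEnc}.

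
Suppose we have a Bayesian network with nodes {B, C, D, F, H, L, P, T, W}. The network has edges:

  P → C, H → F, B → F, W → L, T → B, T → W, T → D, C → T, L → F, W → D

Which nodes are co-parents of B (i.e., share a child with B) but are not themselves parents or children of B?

Children of B: F.
  F also has parents H, L.
Excluding nodes already adjacent to B (F, T), the co-parent-only contribution is {H, L}.

{H, L}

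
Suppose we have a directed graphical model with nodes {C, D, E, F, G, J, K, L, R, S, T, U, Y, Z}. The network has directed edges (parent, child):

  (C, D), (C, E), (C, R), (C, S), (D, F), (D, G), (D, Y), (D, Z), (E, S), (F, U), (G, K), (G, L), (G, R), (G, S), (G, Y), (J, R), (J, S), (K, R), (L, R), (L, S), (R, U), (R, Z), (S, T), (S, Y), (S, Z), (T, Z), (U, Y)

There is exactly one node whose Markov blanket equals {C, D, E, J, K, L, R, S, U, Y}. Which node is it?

G

The target node must have every member of {C, D, E, J, K, L, R, S, U, Y} as a parent, child, or co-parent, and no others.
Parents of G: D; children: K, L, R, S, Y; co-parents: C, D, E, J, K, L, S, U.
These exactly cover the given set, so the node is G.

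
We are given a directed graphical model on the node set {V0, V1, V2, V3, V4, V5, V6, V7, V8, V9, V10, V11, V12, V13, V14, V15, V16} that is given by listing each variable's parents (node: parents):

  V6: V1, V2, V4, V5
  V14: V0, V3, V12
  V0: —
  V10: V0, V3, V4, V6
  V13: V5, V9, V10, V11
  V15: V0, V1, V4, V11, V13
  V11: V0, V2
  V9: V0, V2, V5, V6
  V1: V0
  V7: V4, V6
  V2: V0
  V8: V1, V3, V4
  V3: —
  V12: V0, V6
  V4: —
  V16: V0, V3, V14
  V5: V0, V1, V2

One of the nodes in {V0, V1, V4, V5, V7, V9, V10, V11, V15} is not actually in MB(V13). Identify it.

V7

Recall MB(v) = parents ∪ children ∪ spouses, where spouses are the other parents of v's children.
Pa(V13) = {V5, V9, V10, V11}.
V13 has child V15.
For each child, the remaining parents (spouses of V13):
  V15's other parents are V0, V1, V4, V11.
MB(V13) = {V0, V1, V4, V5, V9, V10, V11, V15}.
V7 is neither a parent, child, nor co-parent of V13, so it does not belong.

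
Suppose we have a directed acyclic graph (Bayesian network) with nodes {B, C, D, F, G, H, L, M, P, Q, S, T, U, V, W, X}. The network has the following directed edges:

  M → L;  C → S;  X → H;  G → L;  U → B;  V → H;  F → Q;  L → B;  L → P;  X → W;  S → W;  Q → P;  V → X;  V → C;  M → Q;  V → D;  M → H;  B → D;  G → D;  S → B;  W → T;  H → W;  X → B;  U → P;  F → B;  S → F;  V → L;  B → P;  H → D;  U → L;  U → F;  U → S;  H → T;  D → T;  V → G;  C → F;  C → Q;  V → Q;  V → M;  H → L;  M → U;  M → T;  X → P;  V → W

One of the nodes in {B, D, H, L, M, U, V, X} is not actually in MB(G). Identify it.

X

G's parents: V.
Children of G: D, L.
For each child, the remaining parents (spouses of G):
  L also has parents H, M, U, V.
  D's other parents are B, H, V.
MB(G) = {B, D, H, L, M, U, V}.
X is neither a parent, child, nor co-parent of G, so it does not belong.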